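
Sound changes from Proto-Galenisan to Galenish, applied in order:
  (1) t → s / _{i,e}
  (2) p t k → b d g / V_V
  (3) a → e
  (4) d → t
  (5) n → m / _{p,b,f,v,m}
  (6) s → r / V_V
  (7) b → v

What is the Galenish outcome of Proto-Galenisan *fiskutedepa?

Galenish: *fiskutedepa
  fiskutedepa → fiskusedepa   [palatalisation]
  fiskusedepa → fiskusedeba   [intervocalic voicing]
  fiskusedeba → fiskusedebe   [vowel merger]
  fiskusedebe → fiskusetebe   [unconditioned shift]
  fiskusetebe (rule 5 does not apply)
  fiskusetebe → fiskuretebe   [rhotacism]
  fiskuretebe → fiskureteve   [unconditioned shift]
  giving Galenish fiskureteve.

fiskureteve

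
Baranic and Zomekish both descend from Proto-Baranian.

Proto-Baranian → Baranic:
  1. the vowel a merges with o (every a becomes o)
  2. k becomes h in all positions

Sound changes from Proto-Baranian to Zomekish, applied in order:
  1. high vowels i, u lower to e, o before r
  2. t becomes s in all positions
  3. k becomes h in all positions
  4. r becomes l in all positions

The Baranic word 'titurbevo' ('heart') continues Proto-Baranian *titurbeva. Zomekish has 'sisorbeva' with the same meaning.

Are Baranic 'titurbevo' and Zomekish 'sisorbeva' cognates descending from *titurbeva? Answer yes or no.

Derive the expected Zomekish reflex of *titurbeva:
Zomekish: start from *titurbeva.
  rule 1 (pre-rhotic lowering): titurbeva → titorbeva
  rule 2 (unconditioned shift): titorbeva → sisorbeva
  rule 3: no change — sisorbeva
  rule 4 (unconditioned shift): sisorbeva → sisolbeva
  ⇒ Zomekish sisolbeva
The regular Zomekish reflex would be 'sisolbeva', but the attested form is 'sisorbeva'. The correspondence is irregular, so they are not cognates (the Zomekish form has a different source).

no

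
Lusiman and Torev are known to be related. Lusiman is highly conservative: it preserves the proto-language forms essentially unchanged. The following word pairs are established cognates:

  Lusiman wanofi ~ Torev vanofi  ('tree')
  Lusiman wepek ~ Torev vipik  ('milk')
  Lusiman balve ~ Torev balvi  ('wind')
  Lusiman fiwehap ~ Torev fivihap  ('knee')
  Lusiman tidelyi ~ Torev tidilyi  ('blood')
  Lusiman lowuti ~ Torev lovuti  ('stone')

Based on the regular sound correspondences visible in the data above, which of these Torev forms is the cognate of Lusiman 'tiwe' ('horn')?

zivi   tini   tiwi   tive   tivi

fiwehap ~ fivihap — Lusiman w corresponds to Torev v between vowels (before a front vowel).
balve ~ balvi — Lusiman e corresponds to Torev i word-finally.
Applying these to Lusiman 'tiwe':
  tiwe → tive   (w→v between vowels (before a front vowel))
  tive → tivi   (e→i word-finally)
So the Torev cognate is 'tivi'.

tivi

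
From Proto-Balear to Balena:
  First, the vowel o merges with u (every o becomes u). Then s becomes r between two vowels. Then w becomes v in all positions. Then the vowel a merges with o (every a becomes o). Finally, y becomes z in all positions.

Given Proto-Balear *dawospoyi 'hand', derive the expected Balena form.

Balena: start from *dawospoyi.
  rule 1 (vowel merger): dawospoyi → dawuspuyi
  rule 2: no change — dawuspuyi
  rule 3 (unconditioned shift): dawuspuyi → davuspuyi
  rule 4 (vowel merger): davuspuyi → dovuspuyi
  rule 5 (unconditioned shift): dovuspuyi → dovuspuzi
  ⇒ Balena dovuspuzi

dovuspuzi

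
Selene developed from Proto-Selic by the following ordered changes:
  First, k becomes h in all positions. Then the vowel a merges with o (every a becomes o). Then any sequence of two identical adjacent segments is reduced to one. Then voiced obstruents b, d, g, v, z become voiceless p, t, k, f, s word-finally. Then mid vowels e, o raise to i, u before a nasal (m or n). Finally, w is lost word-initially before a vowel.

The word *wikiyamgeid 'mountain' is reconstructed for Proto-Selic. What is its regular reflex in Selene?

ihiyumgeit

Selene: start from *wikiyamgeid.
  rule 1 (unconditioned shift): wikiyamgeid → wihiyamgeid
  rule 2 (vowel merger): wihiyamgeid → wihiyomgeid
  rule 3: no change — wihiyomgeid
  rule 4 (final devoicing): wihiyomgeid → wihiyomgeit
  rule 5 (pre-nasal raising): wihiyomgeit → wihiyumgeit
  rule 6 (glide loss): wihiyumgeit → ihiyumgeit
  ⇒ Selene ihiyumgeit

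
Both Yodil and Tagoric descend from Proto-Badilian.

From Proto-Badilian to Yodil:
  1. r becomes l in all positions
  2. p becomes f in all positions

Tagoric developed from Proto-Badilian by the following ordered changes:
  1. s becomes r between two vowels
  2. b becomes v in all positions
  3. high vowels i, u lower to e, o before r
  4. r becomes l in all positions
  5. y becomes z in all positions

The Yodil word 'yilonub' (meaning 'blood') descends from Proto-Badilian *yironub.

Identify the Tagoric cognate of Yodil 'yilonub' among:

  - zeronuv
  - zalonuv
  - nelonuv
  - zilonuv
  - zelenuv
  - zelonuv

zelonuv

Tagoric: *yironub > yironuv > yeronuv > yelonuv > zelonuv  (by unconditioned shift, pre-rhotic lowering, unconditioned shift, unconditioned shift)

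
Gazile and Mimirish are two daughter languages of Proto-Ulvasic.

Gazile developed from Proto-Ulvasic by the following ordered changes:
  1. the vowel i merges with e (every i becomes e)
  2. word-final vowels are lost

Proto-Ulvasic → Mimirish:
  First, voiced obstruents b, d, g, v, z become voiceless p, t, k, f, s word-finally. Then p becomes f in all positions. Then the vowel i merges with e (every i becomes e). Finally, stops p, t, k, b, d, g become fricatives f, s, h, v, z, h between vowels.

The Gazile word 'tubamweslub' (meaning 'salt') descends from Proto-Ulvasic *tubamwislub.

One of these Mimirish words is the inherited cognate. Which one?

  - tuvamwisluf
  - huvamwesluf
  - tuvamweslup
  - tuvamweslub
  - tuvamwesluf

tuvamwesluf

Mimirish: *tubamwislub > tubamwislup > tubamwisluf > tubamwesluf > tuvamwesluf  (by final devoicing, unconditioned shift, vowel merger, intervocalic lenition)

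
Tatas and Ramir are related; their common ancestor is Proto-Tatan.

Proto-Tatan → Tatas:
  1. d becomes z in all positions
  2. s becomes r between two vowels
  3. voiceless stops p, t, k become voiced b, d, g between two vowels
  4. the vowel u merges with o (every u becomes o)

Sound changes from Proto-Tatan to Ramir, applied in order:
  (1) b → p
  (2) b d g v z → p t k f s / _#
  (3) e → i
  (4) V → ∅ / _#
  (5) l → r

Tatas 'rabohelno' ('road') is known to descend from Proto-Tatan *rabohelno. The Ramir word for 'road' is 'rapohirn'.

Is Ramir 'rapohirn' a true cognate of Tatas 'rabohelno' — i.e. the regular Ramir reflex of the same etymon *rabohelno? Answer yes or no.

yes

Derive the expected Ramir reflex of *rabohelno:
Ramir: *rabohelno > rapohelno > rapohilno > rapohiln > rapohirn  (by unconditioned shift, vowel merger, apocope, unconditioned shift)
Ramir 'rapohirn' matches the regular reflex exactly, so the pair is cognate.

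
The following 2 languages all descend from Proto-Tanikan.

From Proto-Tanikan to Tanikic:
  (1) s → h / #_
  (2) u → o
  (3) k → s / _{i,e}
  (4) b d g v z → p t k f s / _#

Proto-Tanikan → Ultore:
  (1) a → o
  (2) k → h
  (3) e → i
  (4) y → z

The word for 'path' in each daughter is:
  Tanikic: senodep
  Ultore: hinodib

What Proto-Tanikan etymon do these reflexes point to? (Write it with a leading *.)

*kenodeb

Position 1: Tanikic has s, Ultore has h. Taking the neighbouring segments as reconstructed: Tanikic s can only go back to *k; Ultore h could go back to *k or *h — the one source consistent with every daughter is *k.
Position 7: Tanikic has p, Ultore has b. Ultore preserves b here (none of its changes turn any other segment into b), so the proto-segment is *b.
Position 6: Tanikic has e, Ultore has i. Tanikic preserves e here (none of its changes turn any other segment into e), so the proto-segment is *e.
Verify the candidate proto-form against each daughter:
Tanikic: *kenodeb > senodeb > senodep  (by palatalisation, final devoicing)
Ultore: start from *kenodeb.
  rule 1: no change — kenodeb
  rule 2 (unconditioned shift): kenodeb → henodeb
  rule 3 (vowel merger): henodeb → hinodib
  rule 4: no change — hinodib
  ⇒ Ultore hinodib
*kenodeb is the unique common source.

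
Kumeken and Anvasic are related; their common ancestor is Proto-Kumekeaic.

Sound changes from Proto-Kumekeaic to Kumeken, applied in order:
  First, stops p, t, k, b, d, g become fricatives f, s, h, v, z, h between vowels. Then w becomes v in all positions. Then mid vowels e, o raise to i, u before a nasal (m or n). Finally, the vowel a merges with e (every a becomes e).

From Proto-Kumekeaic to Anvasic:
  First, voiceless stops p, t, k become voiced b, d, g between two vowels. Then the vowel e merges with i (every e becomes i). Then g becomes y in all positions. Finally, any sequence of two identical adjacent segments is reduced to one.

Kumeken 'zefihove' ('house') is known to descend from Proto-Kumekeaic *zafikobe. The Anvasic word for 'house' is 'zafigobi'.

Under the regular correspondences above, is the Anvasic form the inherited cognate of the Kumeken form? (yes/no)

no

Derive the expected Anvasic reflex of *zafikobe:
Anvasic: start from *zafikobe.
  rule 1 (intervocalic voicing): zafikobe → zafigobe
  rule 2 (vowel merger): zafigobe → zafigobi
  rule 3 (unconditioned shift): zafigobi → zafiyobi
  rule 4: no change — zafiyobi
  ⇒ Anvasic zafiyobi
The regular Anvasic reflex would be 'zafiyobi', but the attested form is 'zafigobi'. The correspondence is irregular, so they are not cognates (the Anvasic form has a different source).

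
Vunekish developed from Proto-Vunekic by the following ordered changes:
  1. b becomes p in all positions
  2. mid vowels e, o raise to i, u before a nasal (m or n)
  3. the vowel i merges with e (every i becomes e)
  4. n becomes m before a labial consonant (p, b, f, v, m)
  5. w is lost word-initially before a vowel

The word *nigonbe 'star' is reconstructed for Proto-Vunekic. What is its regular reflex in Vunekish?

Vunekish: *nigonbe > nigonpe > nigunpe > negunpe > negumpe  (by unconditioned shift, pre-nasal raising, vowel merger, nasal place assimilation)

negumpe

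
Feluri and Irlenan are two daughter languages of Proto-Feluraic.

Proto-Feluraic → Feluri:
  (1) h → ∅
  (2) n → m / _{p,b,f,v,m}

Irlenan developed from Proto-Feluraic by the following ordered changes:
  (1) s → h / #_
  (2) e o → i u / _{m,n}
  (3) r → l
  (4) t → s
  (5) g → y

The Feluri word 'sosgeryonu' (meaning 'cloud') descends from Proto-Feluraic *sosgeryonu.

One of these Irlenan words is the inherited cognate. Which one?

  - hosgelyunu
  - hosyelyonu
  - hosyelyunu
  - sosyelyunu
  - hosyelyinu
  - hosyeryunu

Irlenan: start from *sosgeryonu.
  rule 1 (debuccalisation): sosgeryonu → hosgeryonu
  rule 2 (pre-nasal raising): hosgeryonu → hosgeryunu
  rule 3 (unconditioned shift): hosgeryunu → hosgelyunu
  rule 4: no change — hosgelyunu
  rule 5 (unconditioned shift): hosgelyunu → hosyelyunu
  ⇒ Irlenan hosyelyunu
Only 'hosyelyunu' matches the regular Irlenan development of *sosgeryonu.

hosyelyunu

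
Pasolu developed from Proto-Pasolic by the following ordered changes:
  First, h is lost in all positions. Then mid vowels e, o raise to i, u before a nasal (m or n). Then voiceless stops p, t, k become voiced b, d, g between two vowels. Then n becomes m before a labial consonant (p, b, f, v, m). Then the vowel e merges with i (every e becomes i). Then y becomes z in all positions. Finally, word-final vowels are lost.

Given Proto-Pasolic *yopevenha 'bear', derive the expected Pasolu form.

Pasolu: start from *yopevenha.
  rule 1 (h-loss): yopevenha → yopevena
  rule 2 (pre-nasal raising): yopevena → yopevina
  rule 3 (intervocalic voicing): yopevina → yobevina
  rule 4: no change — yobevina
  rule 5 (vowel merger): yobevina → yobivina
  rule 6 (unconditioned shift): yobivina → zobivina
  rule 7 (apocope): zobivina → zobivin
  ⇒ Pasolu zobivin

zobivin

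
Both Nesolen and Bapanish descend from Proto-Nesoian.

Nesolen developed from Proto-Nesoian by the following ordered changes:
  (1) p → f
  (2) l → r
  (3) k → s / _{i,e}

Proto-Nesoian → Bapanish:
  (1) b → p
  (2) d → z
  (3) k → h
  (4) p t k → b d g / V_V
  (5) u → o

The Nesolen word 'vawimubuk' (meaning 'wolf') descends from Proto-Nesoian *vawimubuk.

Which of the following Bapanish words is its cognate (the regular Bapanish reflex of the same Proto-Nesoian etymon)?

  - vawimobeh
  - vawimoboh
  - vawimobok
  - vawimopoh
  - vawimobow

Bapanish: start from *vawimubuk.
  rule 1 (unconditioned shift): vawimubuk → vawimupuk
  rule 2: no change — vawimupuk
  rule 3 (unconditioned shift): vawimupuk → vawimupuh
  rule 4 (intervocalic voicing): vawimupuh → vawimubuh
  rule 5 (vowel merger): vawimubuh → vawimoboh
  ⇒ Bapanish vawimoboh
Only 'vawimoboh' matches the regular Bapanish development of *vawimubuk.

vawimoboh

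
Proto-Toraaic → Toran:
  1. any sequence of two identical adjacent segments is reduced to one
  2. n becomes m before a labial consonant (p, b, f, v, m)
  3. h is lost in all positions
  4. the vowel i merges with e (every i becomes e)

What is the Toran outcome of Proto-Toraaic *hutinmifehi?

utemmefee

Toran: start from *hutinmifehi.
  rule 1: no change — hutinmifehi
  rule 2 (nasal place assimilation): hutinmifehi → hutimmifehi
  rule 3 (h-loss): hutimmifehi → utimmifei
  rule 4 (vowel merger): utimmifei → utemmefee
  ⇒ Toran utemmefee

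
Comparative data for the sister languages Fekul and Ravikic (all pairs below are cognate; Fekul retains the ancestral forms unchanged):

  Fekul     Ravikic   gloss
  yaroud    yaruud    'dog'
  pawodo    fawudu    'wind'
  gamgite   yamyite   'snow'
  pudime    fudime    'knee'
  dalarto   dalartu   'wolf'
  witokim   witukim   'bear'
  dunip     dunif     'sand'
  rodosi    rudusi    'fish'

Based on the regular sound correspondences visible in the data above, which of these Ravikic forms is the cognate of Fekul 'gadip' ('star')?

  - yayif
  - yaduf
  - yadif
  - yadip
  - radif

gamgite ~ yamyite — Fekul g corresponds to Ravikic y word-initially before a back vowel.
dunip ~ dunif — Fekul p corresponds to Ravikic f word-finally.
Applying these to Fekul 'gadip':
  gadip → yadip   (g→y word-initially before a back vowel)
  yadip → yadif   (p→f word-finally)
So the Ravikic cognate is 'yadif'.

yadif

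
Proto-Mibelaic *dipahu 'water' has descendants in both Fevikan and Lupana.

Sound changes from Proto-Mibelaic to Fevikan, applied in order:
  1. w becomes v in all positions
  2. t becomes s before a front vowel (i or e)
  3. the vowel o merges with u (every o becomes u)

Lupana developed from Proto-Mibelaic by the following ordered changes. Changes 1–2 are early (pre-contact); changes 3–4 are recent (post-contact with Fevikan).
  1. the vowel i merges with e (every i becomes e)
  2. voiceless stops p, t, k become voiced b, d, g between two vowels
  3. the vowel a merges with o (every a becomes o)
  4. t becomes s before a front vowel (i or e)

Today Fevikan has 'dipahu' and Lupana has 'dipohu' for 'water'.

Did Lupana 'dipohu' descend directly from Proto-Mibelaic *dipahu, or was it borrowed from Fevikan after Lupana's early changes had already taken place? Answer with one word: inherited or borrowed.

borrowed

If inherited, *dipahu would pass through all of Lupana's changes:
Lupana: start from *dipahu.
  rule 1 (vowel merger): dipahu → depahu
  rule 2 (intervocalic voicing): depahu → debahu
  rule 3 (vowel merger): debahu → debohu
  rule 4: no change — debohu
  ⇒ Lupana debohu
If borrowed from Fevikan 'dipahu' after the early changes, it would undergo only the recent ones:
  rule 3 (vowel merger): dipahu → dipohu
  rule 4 (palatalisation): no change (dipohu)
  ⇒ as a loan: dipohu
Lupana 'dipohu' matches the loan outcome 'dipohu', not the inherited 'debohu' — it skipped the early Lupana changes, so it was borrowed from Fevikan.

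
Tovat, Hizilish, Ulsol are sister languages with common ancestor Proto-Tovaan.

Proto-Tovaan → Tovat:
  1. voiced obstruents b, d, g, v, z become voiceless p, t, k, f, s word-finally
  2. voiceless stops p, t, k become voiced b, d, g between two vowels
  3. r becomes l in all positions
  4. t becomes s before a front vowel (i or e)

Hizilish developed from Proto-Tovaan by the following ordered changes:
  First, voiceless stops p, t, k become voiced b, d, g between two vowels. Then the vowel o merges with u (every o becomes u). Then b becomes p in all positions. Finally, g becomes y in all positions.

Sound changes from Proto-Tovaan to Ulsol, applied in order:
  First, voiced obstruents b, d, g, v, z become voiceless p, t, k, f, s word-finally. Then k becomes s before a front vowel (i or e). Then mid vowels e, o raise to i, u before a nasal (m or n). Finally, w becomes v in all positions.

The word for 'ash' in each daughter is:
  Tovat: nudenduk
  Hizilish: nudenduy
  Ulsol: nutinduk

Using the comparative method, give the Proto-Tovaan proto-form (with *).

*nutendug

Position 8: Tovat has k, Hizilish has y, Ulsol has k. Taking the neighbouring segments as reconstructed: Tovat k could go back to *k or *g; Hizilish y could go back to *g or *y; Ulsol k could go back to *k or *g — the one source consistent with every daughter is *g.
Position 4: Tovat has e, Hizilish has e, Ulsol has i. Tovat preserves e here (none of its changes turn any other segment into e), so the proto-segment is *e.
Continuing position by position gives *nutendug; check it forward:
Tovat: start from *nutendug.
  rule 1 (final devoicing): nutendug → nutenduk
  rule 2 (intervocalic voicing): nutenduk → nudenduk
  rule 3: no change — nudenduk
  rule 4: no change — nudenduk
  ⇒ Tovat nudenduk
Hizilish: start from *nutendug.
  rule 1 (intervocalic voicing): nutendug → nudendug
  rule 2: no change — nudendug
  rule 3: no change — nudendug
  rule 4 (unconditioned shift): nudendug → nudenduy
  ⇒ Hizilish nudenduy
Ulsol: *nutendug > nutenduk > nutinduk  (by final devoicing, pre-nasal raising)
Only *nutendug yields all of Tovat nudenduk, Hizilish nudenduy, Ulsol nutinduk.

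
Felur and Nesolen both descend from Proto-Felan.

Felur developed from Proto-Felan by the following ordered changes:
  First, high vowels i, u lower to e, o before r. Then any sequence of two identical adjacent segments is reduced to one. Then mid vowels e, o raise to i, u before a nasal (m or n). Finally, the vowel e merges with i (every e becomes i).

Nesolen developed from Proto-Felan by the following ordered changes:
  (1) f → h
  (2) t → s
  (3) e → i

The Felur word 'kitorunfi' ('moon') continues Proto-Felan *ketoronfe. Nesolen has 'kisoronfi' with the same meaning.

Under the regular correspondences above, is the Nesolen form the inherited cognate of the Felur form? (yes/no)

Derive the expected Nesolen reflex of *ketoronfe:
Nesolen: *ketoronfe
  ketoronfe → ketoronhe   [unconditioned shift]
  ketoronhe → kesoronhe   [unconditioned shift]
  kesoronhe → kisoronhi   [vowel merger]
  giving Nesolen kisoronhi.
The regular Nesolen reflex would be 'kisoronhi', but the attested form is 'kisoronfi'. The correspondence is irregular, so they are not cognates (the Nesolen form has a different source).

no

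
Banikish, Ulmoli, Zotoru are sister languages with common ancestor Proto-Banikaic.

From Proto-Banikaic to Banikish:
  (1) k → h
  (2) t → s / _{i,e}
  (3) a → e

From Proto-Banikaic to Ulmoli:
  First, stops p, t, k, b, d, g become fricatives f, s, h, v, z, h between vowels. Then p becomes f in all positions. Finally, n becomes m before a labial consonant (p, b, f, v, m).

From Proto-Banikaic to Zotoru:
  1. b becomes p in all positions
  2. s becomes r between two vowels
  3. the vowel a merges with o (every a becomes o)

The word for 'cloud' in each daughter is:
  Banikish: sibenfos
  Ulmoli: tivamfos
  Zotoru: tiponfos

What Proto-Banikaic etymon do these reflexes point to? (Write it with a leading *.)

Position 1: Banikish has s, Ulmoli has t, Zotoru has t. Ulmoli preserves t here (none of its changes turn any other segment into t), so the proto-segment is *t.
Position 4: Banikish has e, Ulmoli has a, Zotoru has o. Ulmoli preserves a here (none of its changes turn any other segment into a), so the proto-segment is *a.
Position 5: Banikish has n, Ulmoli has m, Zotoru has n. Banikish preserves n here (none of its changes turn any other segment into n), so the proto-segment is *n.
Verify the candidate proto-form against each daughter:
Banikish: start from *tibanfos.
  rule 1: no change — tibanfos
  rule 2 (palatalisation): tibanfos → sibanfos
  rule 3 (vowel merger): sibanfos → sibenfos
  ⇒ Banikish sibenfos
Ulmoli: *tibanfos > tivanfos > tivamfos  (by intervocalic lenition, nasal place assimilation)
Zotoru: start from *tibanfos.
  rule 1 (unconditioned shift): tibanfos → tipanfos
  rule 2: no change — tipanfos
  rule 3 (vowel merger): tipanfos → tiponfos
  ⇒ Zotoru tiponfos
No other proto-form is consistent with every reflex, so the reconstruction is *tibanfos.

*tibanfos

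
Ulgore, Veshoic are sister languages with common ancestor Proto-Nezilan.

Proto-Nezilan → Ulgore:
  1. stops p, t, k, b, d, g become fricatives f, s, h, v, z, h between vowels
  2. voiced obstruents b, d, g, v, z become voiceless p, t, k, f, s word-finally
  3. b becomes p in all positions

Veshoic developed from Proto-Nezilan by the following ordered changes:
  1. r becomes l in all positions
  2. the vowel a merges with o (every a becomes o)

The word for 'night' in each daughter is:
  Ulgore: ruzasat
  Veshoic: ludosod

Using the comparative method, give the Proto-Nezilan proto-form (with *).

*rudasad

Position 3: Ulgore has z, Veshoic has d. Veshoic preserves d here (none of its changes turn any other segment into d), so the proto-segment is *d.
Position 7: Ulgore has t, Veshoic has d. Veshoic preserves d here (none of its changes turn any other segment into d), so the proto-segment is *d.
Position 4: Ulgore has a, Veshoic has o. Ulgore preserves a here (none of its changes turn any other segment into a), so the proto-segment is *a.
This points to *rudasad. Verify forward in each daughter:
Ulgore: start from *rudasad.
  rule 1 (intervocalic lenition): rudasad → ruzasad
  rule 2 (final devoicing): ruzasad → ruzasat
  rule 3: no change — ruzasat
  ⇒ Ulgore ruzasat
Veshoic: *rudasad > ludasad > ludosod  (by unconditioned shift, vowel merger)
Only *rudasad yields all of Ulgore ruzasat, Veshoic ludosod.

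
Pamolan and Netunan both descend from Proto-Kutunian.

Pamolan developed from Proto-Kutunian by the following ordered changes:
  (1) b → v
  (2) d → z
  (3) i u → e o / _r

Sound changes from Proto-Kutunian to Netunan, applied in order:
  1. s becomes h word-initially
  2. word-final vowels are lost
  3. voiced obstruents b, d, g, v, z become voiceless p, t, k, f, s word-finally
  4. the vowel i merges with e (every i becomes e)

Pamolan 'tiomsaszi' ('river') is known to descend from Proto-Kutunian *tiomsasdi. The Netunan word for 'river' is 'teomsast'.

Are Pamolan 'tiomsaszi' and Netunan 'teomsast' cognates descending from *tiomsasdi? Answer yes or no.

Derive the expected Netunan reflex of *tiomsasdi:
Netunan: *tiomsasdi > tiomsasd > tiomsast > teomsast  (by apocope, final devoicing, vowel merger)
Netunan 'teomsast' matches the regular reflex exactly, so the pair is cognate.

yes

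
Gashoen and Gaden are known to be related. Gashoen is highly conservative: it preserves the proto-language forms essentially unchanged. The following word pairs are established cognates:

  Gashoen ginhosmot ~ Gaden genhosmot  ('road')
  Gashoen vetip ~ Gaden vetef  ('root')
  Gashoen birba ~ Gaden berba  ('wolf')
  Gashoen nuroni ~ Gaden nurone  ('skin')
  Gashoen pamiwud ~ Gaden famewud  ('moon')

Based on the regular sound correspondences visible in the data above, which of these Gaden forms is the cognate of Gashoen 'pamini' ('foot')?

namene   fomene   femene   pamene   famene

pamiwud ~ famewud — Gashoen p corresponds to Gaden f word-initially before a back vowel.
ginhosmot ~ genhosmot — Gashoen i corresponds to Gaden e after a consonant, before a nasal.
nuroni ~ nurone — Gashoen i corresponds to Gaden e word-finally.
Applying these to Gashoen 'pamini':
  pamini → famini   (p→f word-initially before a back vowel)
  famini → fameni   (i→e after a consonant, before a nasal)
  fameni → famene   (i→e word-finally)
So the Gaden cognate is 'famene'.

famene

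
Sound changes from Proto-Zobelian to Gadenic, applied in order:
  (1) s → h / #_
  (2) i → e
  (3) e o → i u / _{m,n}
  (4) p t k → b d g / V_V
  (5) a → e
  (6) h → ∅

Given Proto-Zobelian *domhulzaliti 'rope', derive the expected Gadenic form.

Gadenic: start from *domhulzaliti.
  rule 1: no change — domhulzaliti
  rule 2 (vowel merger): domhulzaliti → domhulzalete
  rule 3 (pre-nasal raising): domhulzalete → dumhulzalete
  rule 4 (intervocalic voicing): dumhulzalete → dumhulzalede
  rule 5 (vowel merger): dumhulzalede → dumhulzelede
  rule 6 (h-loss): dumhulzelede → dumulzelede
  ⇒ Gadenic dumulzelede

dumulzelede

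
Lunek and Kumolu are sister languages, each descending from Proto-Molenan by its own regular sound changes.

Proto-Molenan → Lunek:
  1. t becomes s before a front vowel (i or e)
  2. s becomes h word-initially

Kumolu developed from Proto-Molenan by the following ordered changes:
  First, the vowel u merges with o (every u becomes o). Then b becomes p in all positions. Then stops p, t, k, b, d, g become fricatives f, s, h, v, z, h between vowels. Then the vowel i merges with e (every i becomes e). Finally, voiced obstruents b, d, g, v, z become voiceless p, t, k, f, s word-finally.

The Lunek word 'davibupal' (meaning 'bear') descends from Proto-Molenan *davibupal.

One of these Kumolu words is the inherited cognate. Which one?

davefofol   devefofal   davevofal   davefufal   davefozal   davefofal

davefofal

Kumolu: start from *davibupal.
  rule 1 (vowel merger): davibupal → davibopal
  rule 2 (unconditioned shift): davibopal → davipopal
  rule 3 (intervocalic lenition): davipopal → davifofal
  rule 4 (vowel merger): davifofal → davefofal
  rule 5: no change — davefofal
  ⇒ Kumolu davefofal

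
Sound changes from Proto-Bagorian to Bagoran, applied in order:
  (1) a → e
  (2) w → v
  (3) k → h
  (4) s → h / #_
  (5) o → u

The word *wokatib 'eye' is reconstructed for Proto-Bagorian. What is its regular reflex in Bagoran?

vuhetib

Bagoran: start from *wokatib.
  rule 1 (vowel merger): wokatib → woketib
  rule 2 (unconditioned shift): woketib → voketib
  rule 3 (unconditioned shift): voketib → vohetib
  rule 4: no change — vohetib
  rule 5 (vowel merger): vohetib → vuhetib
  ⇒ Bagoran vuhetib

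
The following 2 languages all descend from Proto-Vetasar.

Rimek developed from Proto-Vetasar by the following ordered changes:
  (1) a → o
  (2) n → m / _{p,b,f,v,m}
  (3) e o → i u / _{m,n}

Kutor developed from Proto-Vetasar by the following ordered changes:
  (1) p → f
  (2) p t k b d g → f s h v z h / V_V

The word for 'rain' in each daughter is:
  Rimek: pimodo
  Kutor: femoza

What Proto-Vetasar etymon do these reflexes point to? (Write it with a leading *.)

Position 6: Rimek has o, Kutor has a. Kutor preserves a here (none of its changes turn any other segment into a), so the proto-segment is *a.
Position 1: Rimek has p, Kutor has f. Rimek preserves p here (none of its changes turn any other segment into p), so the proto-segment is *p.
Verify the candidate proto-form against each daughter:
Rimek: *pemoda > pemodo > pimodo  (by vowel merger, pre-nasal raising)
Kutor: *pemoda
  pemoda → femoda   [unconditioned shift]
  femoda → femoza   [intervocalic lenition]
  giving Kutor femoza.
No other proto-form is consistent with every reflex, so the reconstruction is *pemoda.

*pemoda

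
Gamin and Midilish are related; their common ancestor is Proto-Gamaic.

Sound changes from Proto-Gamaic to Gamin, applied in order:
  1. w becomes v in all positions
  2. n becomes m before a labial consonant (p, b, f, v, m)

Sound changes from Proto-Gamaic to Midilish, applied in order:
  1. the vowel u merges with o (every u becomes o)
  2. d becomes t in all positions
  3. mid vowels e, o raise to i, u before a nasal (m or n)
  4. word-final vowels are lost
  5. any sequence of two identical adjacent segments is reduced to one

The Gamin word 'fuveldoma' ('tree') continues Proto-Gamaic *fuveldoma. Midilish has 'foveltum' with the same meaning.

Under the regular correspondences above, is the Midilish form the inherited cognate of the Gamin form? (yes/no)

yes

Derive the expected Midilish reflex of *fuveldoma:
Midilish: start from *fuveldoma.
  rule 1 (vowel merger): fuveldoma → foveldoma
  rule 2 (unconditioned shift): foveldoma → foveltoma
  rule 3 (pre-nasal raising): foveltoma → foveltuma
  rule 4 (apocope): foveltuma → foveltum
  rule 5: no change — foveltum
  ⇒ Midilish foveltum
Midilish 'foveltum' matches the regular reflex exactly, so the pair is cognate.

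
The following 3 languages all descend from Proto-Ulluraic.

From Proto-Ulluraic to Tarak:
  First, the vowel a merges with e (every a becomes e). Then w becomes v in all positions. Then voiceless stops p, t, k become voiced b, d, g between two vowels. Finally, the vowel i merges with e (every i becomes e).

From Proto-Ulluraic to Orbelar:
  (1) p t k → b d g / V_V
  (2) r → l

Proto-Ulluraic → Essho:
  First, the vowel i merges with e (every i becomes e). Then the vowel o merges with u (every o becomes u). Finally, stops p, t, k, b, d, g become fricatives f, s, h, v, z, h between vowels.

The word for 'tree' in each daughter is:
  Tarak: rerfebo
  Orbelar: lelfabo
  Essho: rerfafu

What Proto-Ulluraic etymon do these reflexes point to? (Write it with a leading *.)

*rerfapo

Position 7: Tarak has o, Orbelar has o, Essho has u. Tarak preserves o here (none of its changes turn any other segment into o), so the proto-segment is *o.
Position 5: Tarak has e, Orbelar has a, Essho has a. Orbelar preserves a here (none of its changes turn any other segment into a), so the proto-segment is *a.
Position 6: Tarak has b, Orbelar has b, Essho has f. Taking the neighbouring segments as reconstructed: Tarak b could go back to *p or *b; Orbelar b could go back to *p or *b; Essho f could go back to *p or *f — the one source consistent with every daughter is *p.
Verify the candidate proto-form against each daughter:
Tarak: *rerfapo > rerfepo > rerfebo  (by vowel merger, intervocalic voicing)
Orbelar: start from *rerfapo.
  rule 1 (intervocalic voicing): rerfapo → rerfabo
  rule 2 (unconditioned shift): rerfabo → lelfabo
  ⇒ Orbelar lelfabo
Essho: start from *rerfapo.
  rule 1: no change — rerfapo
  rule 2 (vowel merger): rerfapo → rerfapu
  rule 3 (intervocalic lenition): rerfapu → rerfafu
  ⇒ Essho rerfafu
*rerfapo is the unique common source.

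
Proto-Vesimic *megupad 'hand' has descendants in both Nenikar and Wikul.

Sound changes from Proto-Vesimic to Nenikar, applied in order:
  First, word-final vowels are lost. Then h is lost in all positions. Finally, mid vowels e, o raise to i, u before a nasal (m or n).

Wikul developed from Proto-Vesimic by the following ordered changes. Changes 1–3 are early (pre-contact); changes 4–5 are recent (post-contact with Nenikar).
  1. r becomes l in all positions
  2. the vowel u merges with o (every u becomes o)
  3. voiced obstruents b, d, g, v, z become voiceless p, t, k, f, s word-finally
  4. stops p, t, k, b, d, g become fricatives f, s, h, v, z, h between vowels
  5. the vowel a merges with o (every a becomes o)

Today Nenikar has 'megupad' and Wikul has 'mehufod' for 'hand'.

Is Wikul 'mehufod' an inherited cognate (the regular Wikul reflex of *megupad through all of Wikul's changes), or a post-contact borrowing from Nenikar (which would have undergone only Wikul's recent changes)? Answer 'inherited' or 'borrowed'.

If inherited, *megupad would pass through all of Wikul's changes:
Wikul: *megupad > megopad > megopat > mehofat > mehofot  (by vowel merger, final devoicing, intervocalic lenition, vowel merger)
If borrowed from Nenikar 'megupad' after the early changes, it would undergo only the recent ones:
  rule 4 (intervocalic lenition): megupad → mehufad
  rule 5 (vowel merger): mehufad → mehufod
  ⇒ as a loan: mehufod
Wikul 'mehufod' matches the loan outcome 'mehufod', not the inherited 'mehofot' — it skipped the early Wikul changes, so it was borrowed from Nenikar.

borrowed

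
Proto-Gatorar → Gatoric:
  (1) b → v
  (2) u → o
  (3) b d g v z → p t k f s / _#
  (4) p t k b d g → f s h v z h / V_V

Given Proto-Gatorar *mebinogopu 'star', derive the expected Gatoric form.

mevinohofo

Gatoric: *mebinogopu
  mebinogopu → mevinogopu   [unconditioned shift]
  mevinogopu → mevinogopo   [vowel merger]
  mevinogopo (rule 3 does not apply)
  mevinogopo → mevinohofo   [intervocalic lenition]
  giving Gatoric mevinohofo.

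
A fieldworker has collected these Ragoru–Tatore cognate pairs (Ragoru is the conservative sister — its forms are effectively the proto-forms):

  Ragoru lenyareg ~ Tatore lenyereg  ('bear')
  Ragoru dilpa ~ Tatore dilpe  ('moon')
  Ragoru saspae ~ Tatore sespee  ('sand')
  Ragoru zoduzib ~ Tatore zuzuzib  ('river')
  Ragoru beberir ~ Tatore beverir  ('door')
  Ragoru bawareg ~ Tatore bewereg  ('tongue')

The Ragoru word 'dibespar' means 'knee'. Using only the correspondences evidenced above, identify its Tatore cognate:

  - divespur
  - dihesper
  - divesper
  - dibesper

divesper

beberir ~ beverir — Ragoru b corresponds to Tatore v between vowels (before a front vowel).
lenyareg ~ lenyereg, bawareg ~ bewereg — Ragoru a corresponds to Tatore e after a consonant, before r.
Applying these to Ragoru 'dibespar':
  dibespar → divespar   (b→v between vowels (before a front vowel))
  divespar → divesper   (a→e after a consonant, before r)
So the Tatore cognate is 'divesper'.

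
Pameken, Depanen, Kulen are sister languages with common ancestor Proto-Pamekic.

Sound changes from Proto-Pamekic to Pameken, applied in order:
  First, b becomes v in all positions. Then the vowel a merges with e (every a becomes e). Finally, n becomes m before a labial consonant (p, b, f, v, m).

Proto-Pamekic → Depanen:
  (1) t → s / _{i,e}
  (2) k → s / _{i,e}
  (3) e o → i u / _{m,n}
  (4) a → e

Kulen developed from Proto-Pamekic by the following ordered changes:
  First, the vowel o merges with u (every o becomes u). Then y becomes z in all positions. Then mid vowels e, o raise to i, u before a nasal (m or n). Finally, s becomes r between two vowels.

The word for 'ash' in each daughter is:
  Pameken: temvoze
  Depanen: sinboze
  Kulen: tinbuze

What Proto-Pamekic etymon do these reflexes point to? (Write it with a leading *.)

Position 3: Pameken has m, Depanen has n, Kulen has n. Depanen preserves n here (none of its changes turn any other segment into n), so the proto-segment is *n.
Position 5: Pameken has o, Depanen has o, Kulen has u. Pameken preserves o here (none of its changes turn any other segment into o), so the proto-segment is *o.
Position 1: Pameken has t, Depanen has s, Kulen has t. Pameken preserves t here (none of its changes turn any other segment into t), so the proto-segment is *t.
This points to *tenboze. Verify forward in each daughter:
Pameken: start from *tenboze.
  rule 1 (unconditioned shift): tenboze → tenvoze
  rule 2: no change — tenvoze
  rule 3 (nasal place assimilation): tenvoze → temvoze
  ⇒ Pameken temvoze
Depanen: *tenboze
  tenboze → senboze   [palatalisation]
  senboze (rule 2 does not apply)
  senboze → sinboze   [pre-nasal raising]
  sinboze (rule 4 does not apply)
  giving Depanen sinboze.
Kulen: *tenboze > tenbuze > tinbuze  (by vowel merger, pre-nasal raising)
*tenboze is the unique common source.

*tenboze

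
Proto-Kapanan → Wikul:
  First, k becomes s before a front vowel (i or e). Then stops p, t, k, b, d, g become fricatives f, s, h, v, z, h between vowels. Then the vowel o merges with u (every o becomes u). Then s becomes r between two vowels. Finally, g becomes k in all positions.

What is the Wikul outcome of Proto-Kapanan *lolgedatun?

Wikul: *lolgedatun
  lolgedatun (rule 1 does not apply)
  lolgedatun → lolgezasun   [intervocalic lenition]
  lolgezasun → lulgezasun   [vowel merger]
  lulgezasun → lulgezarun   [rhotacism]
  lulgezarun → lulkezarun   [unconditioned shift]
  giving Wikul lulkezarun.

lulkezarun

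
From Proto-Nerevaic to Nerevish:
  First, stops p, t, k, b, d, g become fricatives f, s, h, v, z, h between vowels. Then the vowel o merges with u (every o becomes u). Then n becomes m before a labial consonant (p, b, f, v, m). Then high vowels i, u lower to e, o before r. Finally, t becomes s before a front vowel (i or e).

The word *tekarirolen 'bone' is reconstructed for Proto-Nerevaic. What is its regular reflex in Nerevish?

Nerevish: start from *tekarirolen.
  rule 1 (intervocalic lenition): tekarirolen → teharirolen
  rule 2 (vowel merger): teharirolen → teharirulen
  rule 3: no change — teharirulen
  rule 4 (pre-rhotic lowering): teharirulen → teharerulen
  rule 5 (palatalisation): teharerulen → seharerulen
  ⇒ Nerevish seharerulen

seharerulen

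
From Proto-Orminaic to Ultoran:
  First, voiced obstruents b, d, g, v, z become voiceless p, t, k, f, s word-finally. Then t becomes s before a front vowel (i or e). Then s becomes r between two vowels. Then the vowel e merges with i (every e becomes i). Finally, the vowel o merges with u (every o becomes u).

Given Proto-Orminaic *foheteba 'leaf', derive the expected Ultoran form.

Ultoran: start from *foheteba.
  rule 1: no change — foheteba
  rule 2 (palatalisation): foheteba → foheseba
  rule 3 (rhotacism): foheseba → fohereba
  rule 4 (vowel merger): fohereba → fohiriba
  rule 5 (vowel merger): fohiriba → fuhiriba
  ⇒ Ultoran fuhiriba

fuhiriba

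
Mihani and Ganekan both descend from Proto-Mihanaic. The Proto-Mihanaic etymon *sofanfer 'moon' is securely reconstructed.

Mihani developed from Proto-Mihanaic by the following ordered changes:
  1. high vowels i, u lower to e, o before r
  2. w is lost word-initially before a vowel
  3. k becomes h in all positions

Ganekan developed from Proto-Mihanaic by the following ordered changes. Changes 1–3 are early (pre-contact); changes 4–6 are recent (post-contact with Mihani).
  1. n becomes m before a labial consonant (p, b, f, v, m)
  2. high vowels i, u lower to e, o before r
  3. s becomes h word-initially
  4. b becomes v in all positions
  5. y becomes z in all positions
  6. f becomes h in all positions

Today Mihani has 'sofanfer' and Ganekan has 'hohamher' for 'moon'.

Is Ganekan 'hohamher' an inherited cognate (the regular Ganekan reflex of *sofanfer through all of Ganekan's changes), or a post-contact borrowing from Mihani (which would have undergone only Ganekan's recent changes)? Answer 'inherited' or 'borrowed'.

If inherited, *sofanfer would pass through all of Ganekan's changes:
Ganekan: *sofanfer > sofamfer > hofamfer > hohamher  (by nasal place assimilation, debuccalisation, unconditioned shift)
If borrowed from Mihani 'sofanfer' after the early changes, it would undergo only the recent ones:
  rule 4 (unconditioned shift): no change (sofanfer)
  rule 5 (unconditioned shift): no change (sofanfer)
  rule 6 (unconditioned shift): sofanfer → sohanher
  ⇒ as a loan: sohanher
Ganekan 'hohamher' matches the inherited outcome exactly, so it is an inherited cognate, not a loan.

inherited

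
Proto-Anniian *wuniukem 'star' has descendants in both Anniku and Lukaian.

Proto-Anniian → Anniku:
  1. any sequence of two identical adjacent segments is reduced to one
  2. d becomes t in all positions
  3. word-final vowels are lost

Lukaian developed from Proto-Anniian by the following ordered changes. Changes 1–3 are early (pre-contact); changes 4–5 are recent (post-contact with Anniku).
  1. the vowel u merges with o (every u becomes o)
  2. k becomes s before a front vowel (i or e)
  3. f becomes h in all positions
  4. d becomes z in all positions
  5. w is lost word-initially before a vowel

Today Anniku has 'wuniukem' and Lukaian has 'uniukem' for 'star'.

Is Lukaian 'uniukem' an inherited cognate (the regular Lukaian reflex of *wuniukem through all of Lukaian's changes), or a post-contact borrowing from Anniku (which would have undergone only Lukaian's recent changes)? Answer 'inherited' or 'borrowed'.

If inherited, *wuniukem would pass through all of Lukaian's changes:
Lukaian: start from *wuniukem.
  rule 1 (vowel merger): wuniukem → woniokem
  rule 2 (palatalisation): woniokem → woniosem
  rule 3: no change — woniosem
  rule 4: no change — woniosem
  rule 5 (glide loss): woniosem → oniosem
  ⇒ Lukaian oniosem
If borrowed from Anniku 'wuniukem' after the early changes, it would undergo only the recent ones:
  rule 4 (unconditioned shift): no change (wuniukem)
  rule 5 (glide loss): wuniukem → uniukem
  ⇒ as a loan: uniukem
Lukaian 'uniukem' matches the loan outcome 'uniukem', not the inherited 'oniosem' — it skipped the early Lukaian changes, so it was borrowed from Anniku.

borrowed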